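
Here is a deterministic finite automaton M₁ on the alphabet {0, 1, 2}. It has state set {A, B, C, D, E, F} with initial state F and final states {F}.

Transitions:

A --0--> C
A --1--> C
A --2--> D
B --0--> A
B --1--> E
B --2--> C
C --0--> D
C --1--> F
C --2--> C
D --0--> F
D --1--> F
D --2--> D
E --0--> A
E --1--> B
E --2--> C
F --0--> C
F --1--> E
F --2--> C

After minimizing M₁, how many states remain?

All states are reachable from the start state.
P0 = {F} | {A,B,C,D,E}.
On input 0, block {A,B,C,D,E} splits into {A,B,C,E} and {D}.
On input 0, block {A,B,C,E} splits into {A,B,E} and {C}.
On input 0, block {A,B,E} splits into {B,E} and {A}.
No further refinement is possible. Final partition (5 blocks): {F} | {B,E} | {D} | {C} | {A}.

5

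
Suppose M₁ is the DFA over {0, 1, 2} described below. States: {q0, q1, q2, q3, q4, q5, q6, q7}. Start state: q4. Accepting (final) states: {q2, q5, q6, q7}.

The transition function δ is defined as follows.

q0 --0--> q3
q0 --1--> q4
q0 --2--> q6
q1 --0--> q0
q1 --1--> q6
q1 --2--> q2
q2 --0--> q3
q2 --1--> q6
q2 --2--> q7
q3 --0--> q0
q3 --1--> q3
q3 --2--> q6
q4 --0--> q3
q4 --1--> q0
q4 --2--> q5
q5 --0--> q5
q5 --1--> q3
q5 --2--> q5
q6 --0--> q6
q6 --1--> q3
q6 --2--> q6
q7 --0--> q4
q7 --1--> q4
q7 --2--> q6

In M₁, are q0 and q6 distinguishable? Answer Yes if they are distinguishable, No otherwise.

Yes

First remove the unreachable states {q1,q2,q7}; 5 states remain.
P0 = {q5,q6} | {q0,q3,q4}.
The partition is now stable with 2 blocks: {q5,q6} | {q0,q3,q4}.
q0 and q6 end up in different blocks, so they are distinguishable. For instance, the string 'ε' is accepted from only q6.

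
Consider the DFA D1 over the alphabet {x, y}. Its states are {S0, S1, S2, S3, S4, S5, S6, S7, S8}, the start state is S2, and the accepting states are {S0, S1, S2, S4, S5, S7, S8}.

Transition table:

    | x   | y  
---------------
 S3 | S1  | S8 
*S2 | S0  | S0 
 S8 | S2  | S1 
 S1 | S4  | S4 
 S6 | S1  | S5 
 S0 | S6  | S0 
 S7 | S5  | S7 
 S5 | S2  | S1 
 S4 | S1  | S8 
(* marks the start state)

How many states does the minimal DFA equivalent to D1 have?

6

States {S3,S7} cannot be reached from the start state, so discard them.
Initial partition by acceptance: {S0,S1,S2,S4,S5,S8} | {S6}.
Refine {S0,S1,S2,S4,S5,S8} on symbol x: members go to different blocks, giving {S1,S2,S4,S5,S8} and {S0}.
Refine {S1,S2,S4,S5,S8} on symbol x: members go to different blocks, giving {S1,S4,S5,S8} and {S2}.
Split {S1,S4,S5,S8} by δ(·,x) → {S1,S4} and {S5,S8}.
Split {S1,S4} by δ(·,y) → {S1} and {S4}.
Stable partition: {S1} | {S6} | {S0} | {S2} | {S5,S8} | {S4} — 6 equivalence classes.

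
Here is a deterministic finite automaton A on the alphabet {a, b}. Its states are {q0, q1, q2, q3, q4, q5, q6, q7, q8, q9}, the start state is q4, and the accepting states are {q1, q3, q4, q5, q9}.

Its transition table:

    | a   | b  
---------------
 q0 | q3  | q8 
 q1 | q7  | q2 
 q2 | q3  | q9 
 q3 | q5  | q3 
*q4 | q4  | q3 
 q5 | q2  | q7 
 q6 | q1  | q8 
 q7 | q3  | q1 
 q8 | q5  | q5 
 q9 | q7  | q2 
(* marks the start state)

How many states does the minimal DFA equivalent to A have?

First remove the unreachable states {q0,q6,q8}; 7 states remain.
Initial partition by acceptance: {q1,q3,q4,q5,q9} | {q2,q7}.
On input a, block {q1,q3,q4,q5,q9} splits into {q1,q5,q9} and {q3,q4}.
Refine {q3,q4} on symbol a: members go to different blocks, giving {q3} and {q4}.
Stable partition: {q1,q5,q9} | {q2,q7} | {q3} | {q4} — 4 equivalence classes.

4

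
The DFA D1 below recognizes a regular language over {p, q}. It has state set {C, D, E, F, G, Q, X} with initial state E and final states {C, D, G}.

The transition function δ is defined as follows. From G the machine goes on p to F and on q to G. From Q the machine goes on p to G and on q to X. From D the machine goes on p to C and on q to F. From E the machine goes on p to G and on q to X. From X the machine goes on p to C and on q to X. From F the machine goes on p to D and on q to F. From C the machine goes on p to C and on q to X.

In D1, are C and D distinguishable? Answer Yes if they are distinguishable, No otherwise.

First remove the unreachable states {Q}; 6 states remain.
Start with accepting vs non-accepting: {C,D,G} | {E,F,X}.
Refine {C,D,G} on symbol p: members go to different blocks, giving {C,D} and {G}.
On input p, block {E,F,X} splits into {F,X} and {E}.
The partition is now stable with 4 blocks: {C,D} | {F,X} | {G} | {E}.
C and D lie in the same block of the stable partition, so they are equivalent — no string distinguishes them.

No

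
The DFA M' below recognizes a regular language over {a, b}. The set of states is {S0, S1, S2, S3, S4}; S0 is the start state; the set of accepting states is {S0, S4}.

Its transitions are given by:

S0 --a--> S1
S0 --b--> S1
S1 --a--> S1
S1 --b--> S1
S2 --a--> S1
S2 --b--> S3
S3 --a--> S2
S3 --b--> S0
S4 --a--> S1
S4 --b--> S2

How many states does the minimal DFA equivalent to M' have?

States {S2,S3,S4} cannot be reached from the start state, so discard them.
P0 = {S0} | {S1}.
Stable partition: {S0} | {S1} — 2 equivalence classes.

2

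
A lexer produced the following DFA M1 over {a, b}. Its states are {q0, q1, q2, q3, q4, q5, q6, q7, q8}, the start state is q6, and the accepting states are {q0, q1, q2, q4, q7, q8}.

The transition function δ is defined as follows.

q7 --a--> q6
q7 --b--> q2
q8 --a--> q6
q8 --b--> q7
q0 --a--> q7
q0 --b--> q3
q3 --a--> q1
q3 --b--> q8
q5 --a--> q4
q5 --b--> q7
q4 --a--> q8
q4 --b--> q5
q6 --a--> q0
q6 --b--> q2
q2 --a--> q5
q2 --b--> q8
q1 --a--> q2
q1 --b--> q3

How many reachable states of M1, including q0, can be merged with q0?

3

P0 = {q0,q1,q2,q4,q7,q8} | {q3,q5,q6}.
Refine {q0,q1,q2,q4,q7,q8} on symbol a: members go to different blocks, giving {q0,q1,q4} and {q2,q7,q8}.
Stable partition: {q0,q1,q4} | {q3,q5,q6} | {q2,q7,q8} — 3 equivalence classes.
The equivalence class containing q0 is {q0,q1,q4}, of size 3.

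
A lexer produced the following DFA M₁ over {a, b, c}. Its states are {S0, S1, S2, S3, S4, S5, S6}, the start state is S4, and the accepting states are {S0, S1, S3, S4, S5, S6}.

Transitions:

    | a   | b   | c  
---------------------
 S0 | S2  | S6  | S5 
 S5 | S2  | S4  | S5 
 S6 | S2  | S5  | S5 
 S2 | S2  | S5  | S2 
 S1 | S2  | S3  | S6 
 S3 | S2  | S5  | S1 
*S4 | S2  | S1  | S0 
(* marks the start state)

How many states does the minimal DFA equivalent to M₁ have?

Every state is reachable, so we keep all 7.
Initial partition by acceptance: {S0,S1,S3,S4,S5,S6} | {S2}.
The partition is now stable with 2 blocks: {S0,S1,S3,S4,S5,S6} | {S2}.

2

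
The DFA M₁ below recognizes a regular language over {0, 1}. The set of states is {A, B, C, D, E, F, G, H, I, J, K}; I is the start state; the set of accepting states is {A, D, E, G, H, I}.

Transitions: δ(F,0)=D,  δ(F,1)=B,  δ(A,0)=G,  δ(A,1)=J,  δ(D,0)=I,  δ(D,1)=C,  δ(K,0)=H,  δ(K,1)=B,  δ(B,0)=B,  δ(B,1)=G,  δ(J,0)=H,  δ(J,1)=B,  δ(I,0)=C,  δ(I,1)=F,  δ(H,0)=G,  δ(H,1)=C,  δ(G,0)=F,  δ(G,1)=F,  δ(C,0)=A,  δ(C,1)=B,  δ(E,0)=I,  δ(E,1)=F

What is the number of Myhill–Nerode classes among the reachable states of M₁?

First remove the unreachable states {E,K}; 9 states remain.
Start with accepting vs non-accepting: {A,D,G,H,I} | {B,C,F,J}.
On input 0, block {A,D,G,H,I} splits into {A,D,H} and {G,I}.
Refine {B,C,F,J} on symbol 0: members go to different blocks, giving {C,F,J} and {B}.
The partition is now stable with 4 blocks: {A,D,H} | {C,F,J} | {G,I} | {B}.

4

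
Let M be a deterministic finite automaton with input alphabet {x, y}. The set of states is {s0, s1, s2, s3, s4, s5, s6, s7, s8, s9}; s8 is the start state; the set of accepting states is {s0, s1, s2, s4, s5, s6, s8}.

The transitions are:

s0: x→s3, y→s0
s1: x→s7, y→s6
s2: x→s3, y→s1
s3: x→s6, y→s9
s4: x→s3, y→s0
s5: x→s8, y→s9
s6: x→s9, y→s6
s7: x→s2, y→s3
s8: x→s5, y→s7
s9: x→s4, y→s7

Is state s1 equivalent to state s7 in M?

Every state is reachable, so we keep all 10.
Initial partition by acceptance: {s0,s1,s2,s4,s5,s6,s8} | {s3,s7,s9}.
On input x, block {s0,s1,s2,s4,s5,s6,s8} splits into {s0,s1,s2,s4,s6} and {s5,s8}.
Stable partition: {s0,s1,s2,s4,s6} | {s3,s7,s9} | {s5,s8} — 3 equivalence classes.
s1 and s7 end up in different blocks, so they are distinguishable. For instance, the string 'ε' is accepted from only s1.

No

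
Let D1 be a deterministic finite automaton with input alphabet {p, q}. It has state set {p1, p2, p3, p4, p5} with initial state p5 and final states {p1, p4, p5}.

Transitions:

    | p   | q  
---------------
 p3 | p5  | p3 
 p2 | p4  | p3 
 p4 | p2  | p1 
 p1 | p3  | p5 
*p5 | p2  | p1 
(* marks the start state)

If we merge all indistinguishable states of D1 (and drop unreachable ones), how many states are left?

All states are reachable from the start state.
P0 = {p1,p4,p5} | {p2,p3}.
The partition is now stable with 2 blocks: {p1,p4,p5} | {p2,p3}.

2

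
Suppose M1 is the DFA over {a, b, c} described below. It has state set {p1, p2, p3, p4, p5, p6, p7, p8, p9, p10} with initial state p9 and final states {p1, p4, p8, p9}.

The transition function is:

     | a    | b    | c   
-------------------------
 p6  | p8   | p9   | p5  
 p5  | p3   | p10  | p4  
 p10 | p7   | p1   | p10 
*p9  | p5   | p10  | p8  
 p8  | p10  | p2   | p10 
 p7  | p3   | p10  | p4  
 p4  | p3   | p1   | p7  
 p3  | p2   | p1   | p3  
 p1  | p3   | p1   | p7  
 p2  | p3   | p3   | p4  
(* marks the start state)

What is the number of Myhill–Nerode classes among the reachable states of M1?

5

First remove the unreachable states {p6}; 9 states remain.
Initial partition by acceptance: {p1,p4,p8,p9} | {p2,p3,p5,p7,p10}.
Split {p1,p4,p8,p9} by δ(·,b) → {p1,p4} and {p8,p9}.
Refine {p2,p3,p5,p7,p10} on symbol b: members go to different blocks, giving {p2,p5,p7} and {p3,p10}.
Split {p8,p9} by δ(·,a) → {p8} and {p9}.
Stable partition: {p1,p4} | {p2,p5,p7} | {p8} | {p3,p10} | {p9} — 5 equivalence classes.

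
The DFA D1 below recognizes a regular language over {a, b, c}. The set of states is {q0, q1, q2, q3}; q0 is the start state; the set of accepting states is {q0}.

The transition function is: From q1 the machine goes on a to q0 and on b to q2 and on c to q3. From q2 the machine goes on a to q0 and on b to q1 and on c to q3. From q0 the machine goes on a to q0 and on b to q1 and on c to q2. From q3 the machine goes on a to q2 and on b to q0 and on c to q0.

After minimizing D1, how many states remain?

3

All states are reachable from the start state.
Initial partition by acceptance: {q0} | {q1,q2,q3}.
Split {q1,q2,q3} by δ(·,a) → {q1,q2} and {q3}.
The partition is now stable with 3 blocks: {q0} | {q1,q2} | {q3}.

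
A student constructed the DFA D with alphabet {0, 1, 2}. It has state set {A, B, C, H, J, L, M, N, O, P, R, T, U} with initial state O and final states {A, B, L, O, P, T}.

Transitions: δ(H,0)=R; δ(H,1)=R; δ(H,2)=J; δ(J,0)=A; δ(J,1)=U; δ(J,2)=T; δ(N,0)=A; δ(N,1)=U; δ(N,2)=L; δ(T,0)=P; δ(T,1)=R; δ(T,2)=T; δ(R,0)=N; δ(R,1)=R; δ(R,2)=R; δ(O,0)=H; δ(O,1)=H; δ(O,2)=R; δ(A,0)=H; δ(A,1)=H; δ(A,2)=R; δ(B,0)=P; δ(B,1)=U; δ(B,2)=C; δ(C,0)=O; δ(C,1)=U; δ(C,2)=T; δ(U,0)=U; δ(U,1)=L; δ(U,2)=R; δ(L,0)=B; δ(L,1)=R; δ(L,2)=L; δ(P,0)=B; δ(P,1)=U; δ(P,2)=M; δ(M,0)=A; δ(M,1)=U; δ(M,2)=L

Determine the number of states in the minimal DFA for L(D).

Every state is reachable, so we keep all 13.
P0 = {A,B,L,O,P,T} | {C,H,J,M,N,R,U}.
On input 0, block {A,B,L,O,P,T} splits into {B,L,P,T} and {A,O}.
Refine {B,L,P,T} on symbol 2: members go to different blocks, giving {L,T} and {B,P}.
On input 0, block {C,H,J,M,N,R,U} splits into {C,J,M,N} and {H,R,U}.
Split {H,R,U} by δ(·,0) → {H,U} and {R}.
Refine {H,U} on symbol 0: members go to different blocks, giving {U} and {H}.
No further refinement is possible. Final partition (7 blocks): {L,T} | {C,J,M,N} | {A,O} | {B,P} | {U} | {R} | {H}.

7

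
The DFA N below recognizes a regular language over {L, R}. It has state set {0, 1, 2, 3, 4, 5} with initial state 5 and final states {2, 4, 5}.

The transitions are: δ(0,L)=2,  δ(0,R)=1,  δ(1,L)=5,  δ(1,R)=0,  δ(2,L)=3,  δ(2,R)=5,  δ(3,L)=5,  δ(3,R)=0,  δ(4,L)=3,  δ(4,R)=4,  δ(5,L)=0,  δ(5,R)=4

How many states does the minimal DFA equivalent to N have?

All states are reachable from the start state.
Initial partition by acceptance: {2,4,5} | {0,1,3}.
Stable partition: {2,4,5} | {0,1,3} — 2 equivalence classes.

2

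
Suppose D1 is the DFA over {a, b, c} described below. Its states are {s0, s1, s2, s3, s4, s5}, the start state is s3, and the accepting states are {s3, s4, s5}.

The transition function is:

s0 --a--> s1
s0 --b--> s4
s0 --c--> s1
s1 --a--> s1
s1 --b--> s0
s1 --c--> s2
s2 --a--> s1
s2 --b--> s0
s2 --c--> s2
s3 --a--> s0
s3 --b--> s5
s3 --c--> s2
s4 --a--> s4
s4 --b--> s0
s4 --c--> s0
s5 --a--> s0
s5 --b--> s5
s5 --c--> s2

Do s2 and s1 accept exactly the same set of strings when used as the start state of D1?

Yes

Start with accepting vs non-accepting: {s3,s4,s5} | {s0,s1,s2}.
On input a, block {s3,s4,s5} splits into {s3,s5} and {s4}.
Split {s0,s1,s2} by δ(·,b) → {s1,s2} and {s0}.
No further refinement is possible. Final partition (4 blocks): {s3,s5} | {s1,s2} | {s4} | {s0}.
s2 and s1 lie in the same block of the stable partition, so they are equivalent — no string distinguishes them.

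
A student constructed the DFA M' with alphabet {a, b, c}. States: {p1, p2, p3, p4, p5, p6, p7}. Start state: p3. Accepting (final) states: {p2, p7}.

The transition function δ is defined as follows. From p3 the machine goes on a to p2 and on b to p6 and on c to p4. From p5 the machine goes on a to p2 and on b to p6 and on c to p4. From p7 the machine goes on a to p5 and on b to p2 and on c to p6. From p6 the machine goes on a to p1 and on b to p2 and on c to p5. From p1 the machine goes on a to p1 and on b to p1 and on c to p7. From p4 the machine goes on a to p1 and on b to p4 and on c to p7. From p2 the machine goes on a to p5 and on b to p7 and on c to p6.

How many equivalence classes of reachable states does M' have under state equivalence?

4

Every state is reachable, so we keep all 7.
Start with accepting vs non-accepting: {p2,p7} | {p1,p3,p4,p5,p6}.
Refine {p1,p3,p4,p5,p6} on symbol a: members go to different blocks, giving {p1,p4,p6} and {p3,p5}.
Split {p1,p4,p6} by δ(·,b) → {p1,p4} and {p6}.
Stable partition: {p2,p7} | {p1,p4} | {p3,p5} | {p6} — 4 equivalence classes.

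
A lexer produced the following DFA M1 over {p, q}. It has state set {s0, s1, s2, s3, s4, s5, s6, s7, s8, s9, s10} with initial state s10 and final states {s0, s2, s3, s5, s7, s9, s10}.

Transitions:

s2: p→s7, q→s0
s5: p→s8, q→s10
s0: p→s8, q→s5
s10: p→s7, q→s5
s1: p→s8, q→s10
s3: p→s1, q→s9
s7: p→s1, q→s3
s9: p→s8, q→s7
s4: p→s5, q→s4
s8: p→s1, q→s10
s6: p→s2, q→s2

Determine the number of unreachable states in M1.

4

No path from s10 leads to s0, s2, s4, s6; the other 7 states are all reachable.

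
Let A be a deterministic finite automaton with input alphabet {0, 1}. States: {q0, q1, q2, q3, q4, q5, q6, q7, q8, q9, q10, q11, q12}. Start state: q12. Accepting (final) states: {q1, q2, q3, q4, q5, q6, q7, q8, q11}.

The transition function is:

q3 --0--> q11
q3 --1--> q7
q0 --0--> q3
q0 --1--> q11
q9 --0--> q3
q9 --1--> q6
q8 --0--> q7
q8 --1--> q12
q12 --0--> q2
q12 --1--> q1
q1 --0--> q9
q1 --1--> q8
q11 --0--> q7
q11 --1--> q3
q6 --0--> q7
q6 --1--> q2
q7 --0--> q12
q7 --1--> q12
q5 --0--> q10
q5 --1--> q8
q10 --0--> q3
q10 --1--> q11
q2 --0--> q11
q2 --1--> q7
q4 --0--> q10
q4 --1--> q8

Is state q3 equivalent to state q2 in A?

Yes

States {q0,q4,q5,q10} cannot be reached from the start state, so discard them.
Start with accepting vs non-accepting: {q1,q2,q3,q6,q7,q8,q11} | {q9,q12}.
On input 0, block {q1,q2,q3,q6,q7,q8,q11} splits into {q2,q3,q6,q8,q11} and {q1,q7}.
Split {q2,q3,q6,q8,q11} by δ(·,0) → {q6,q8,q11} and {q2,q3}.
Split {q6,q8,q11} by δ(·,1) → {q6,q11} and {q8}.
On input 1, block {q9,q12} splits into {q9} and {q12}.
Refine {q1,q7} on symbol 0: members go to different blocks, giving {q1} and {q7}.
Stable partition: {q6,q11} | {q9} | {q1} | {q2,q3} | {q8} | {q12} | {q7} — 7 equivalence classes.
q3 and q2 lie in the same block of the stable partition, so they are equivalent — no string distinguishes them.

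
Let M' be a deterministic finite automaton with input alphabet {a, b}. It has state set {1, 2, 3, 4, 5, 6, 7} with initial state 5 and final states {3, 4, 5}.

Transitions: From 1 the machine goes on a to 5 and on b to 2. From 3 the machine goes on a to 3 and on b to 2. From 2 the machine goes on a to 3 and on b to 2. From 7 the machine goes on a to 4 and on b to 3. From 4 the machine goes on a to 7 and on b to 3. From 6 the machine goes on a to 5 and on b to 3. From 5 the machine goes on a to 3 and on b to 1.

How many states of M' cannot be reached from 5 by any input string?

No path from 5 leads to 4, 6, 7; the other 4 states are all reachable.

3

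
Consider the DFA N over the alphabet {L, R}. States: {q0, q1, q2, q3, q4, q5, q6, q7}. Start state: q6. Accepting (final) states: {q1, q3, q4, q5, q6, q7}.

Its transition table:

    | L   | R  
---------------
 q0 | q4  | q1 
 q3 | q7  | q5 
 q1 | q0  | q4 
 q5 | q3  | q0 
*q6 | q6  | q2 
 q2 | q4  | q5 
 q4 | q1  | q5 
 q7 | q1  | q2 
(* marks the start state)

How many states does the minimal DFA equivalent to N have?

8

P0 = {q1,q3,q4,q5,q6,q7} | {q0,q2}.
On input L, block {q1,q3,q4,q5,q6,q7} splits into {q3,q4,q5,q6,q7} and {q1}.
Split {q3,q4,q5,q6,q7} by δ(·,L) → {q3,q5,q6} and {q4,q7}.
Split {q3,q5,q6} by δ(·,L) → {q5,q6} and {q3}.
Split {q5,q6} by δ(·,L) → {q5} and {q6}.
Refine {q0,q2} on symbol R: members go to different blocks, giving {q0} and {q2}.
Refine {q4,q7} on symbol R: members go to different blocks, giving {q4} and {q7}.
The partition is now stable with 8 blocks: {q5} | {q0} | {q1} | {q4} | {q3} | {q6} | {q2} | {q7}.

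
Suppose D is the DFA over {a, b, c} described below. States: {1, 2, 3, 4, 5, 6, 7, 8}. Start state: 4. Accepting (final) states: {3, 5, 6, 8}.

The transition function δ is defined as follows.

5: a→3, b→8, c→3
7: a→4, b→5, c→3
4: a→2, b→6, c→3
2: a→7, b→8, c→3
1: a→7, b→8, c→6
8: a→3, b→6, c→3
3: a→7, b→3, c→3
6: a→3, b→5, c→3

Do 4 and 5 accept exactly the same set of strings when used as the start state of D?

No

States {1} cannot be reached from the start state, so discard them.
Initial partition by acceptance: {3,5,6,8} | {2,4,7}.
On input a, block {3,5,6,8} splits into {5,6,8} and {3}.
The partition is now stable with 3 blocks: {5,6,8} | {2,4,7} | {3}.
4 and 5 end up in different blocks, so they are distinguishable. For instance, the string 'ε' is accepted from only 5.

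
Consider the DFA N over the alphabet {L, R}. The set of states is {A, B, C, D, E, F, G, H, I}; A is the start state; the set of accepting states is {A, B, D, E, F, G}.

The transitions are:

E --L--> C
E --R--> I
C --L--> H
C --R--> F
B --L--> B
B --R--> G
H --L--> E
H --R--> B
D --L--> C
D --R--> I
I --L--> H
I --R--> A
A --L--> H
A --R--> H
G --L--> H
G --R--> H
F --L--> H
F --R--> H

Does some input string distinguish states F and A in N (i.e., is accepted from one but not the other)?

States {D} cannot be reached from the start state, so discard them.
Initial partition by acceptance: {A,B,E,F,G} | {C,H,I}.
On input L, block {A,B,E,F,G} splits into {A,E,F,G} and {B}.
Split {C,H,I} by δ(·,L) → {C,I} and {H}.
Split {A,E,F,G} by δ(·,L) → {A,F,G} and {E}.
Stable partition: {A,F,G} | {C,I} | {B} | {H} | {E} — 5 equivalence classes.
F and A lie in the same block of the stable partition, so they are equivalent — no string distinguishes them.

No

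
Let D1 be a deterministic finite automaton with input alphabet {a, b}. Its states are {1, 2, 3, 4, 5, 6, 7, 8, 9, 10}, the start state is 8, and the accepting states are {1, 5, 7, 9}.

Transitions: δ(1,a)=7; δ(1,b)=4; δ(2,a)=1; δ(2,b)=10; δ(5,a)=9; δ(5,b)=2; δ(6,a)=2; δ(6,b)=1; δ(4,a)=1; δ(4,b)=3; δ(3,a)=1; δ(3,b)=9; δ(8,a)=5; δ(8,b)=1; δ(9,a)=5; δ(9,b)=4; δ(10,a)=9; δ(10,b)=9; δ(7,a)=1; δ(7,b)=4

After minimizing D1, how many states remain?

3

States {6} cannot be reached from the start state, so discard them.
P0 = {1,5,7,9} | {2,3,4,8,10}.
Refine {2,3,4,8,10} on symbol b: members go to different blocks, giving {3,8,10} and {2,4}.
The partition is now stable with 3 blocks: {1,5,7,9} | {3,8,10} | {2,4}.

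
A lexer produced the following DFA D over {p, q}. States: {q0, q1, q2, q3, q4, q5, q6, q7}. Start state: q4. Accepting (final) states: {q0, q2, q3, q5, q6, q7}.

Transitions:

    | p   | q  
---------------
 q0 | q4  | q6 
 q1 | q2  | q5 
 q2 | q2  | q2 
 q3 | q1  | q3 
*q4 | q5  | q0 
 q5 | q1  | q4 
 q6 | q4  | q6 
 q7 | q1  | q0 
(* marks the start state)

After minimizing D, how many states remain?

5

Reachable states from the start: {q0,q1,q2,q4,q5,q6}. Unreachable: {q3,q7} — drop them.
Start with accepting vs non-accepting: {q0,q2,q5,q6} | {q1,q4}.
Refine {q0,q2,q5,q6} on symbol p: members go to different blocks, giving {q0,q5,q6} and {q2}.
Split {q0,q5,q6} by δ(·,q) → {q0,q6} and {q5}.
Split {q1,q4} by δ(·,p) → {q1} and {q4}.
The partition is now stable with 5 blocks: {q0,q6} | {q1} | {q2} | {q5} | {q4}.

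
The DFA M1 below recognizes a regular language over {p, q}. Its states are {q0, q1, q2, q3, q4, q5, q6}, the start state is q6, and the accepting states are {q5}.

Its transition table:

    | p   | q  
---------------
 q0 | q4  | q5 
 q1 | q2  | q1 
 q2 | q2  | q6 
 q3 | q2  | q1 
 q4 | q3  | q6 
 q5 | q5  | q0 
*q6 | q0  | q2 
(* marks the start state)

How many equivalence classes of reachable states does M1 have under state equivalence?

6

Initial partition by acceptance: {q5} | {q0,q1,q2,q3,q4,q6}.
Split {q0,q1,q2,q3,q4,q6} by δ(·,q) → {q1,q2,q3,q4,q6} and {q0}.
Refine {q1,q2,q3,q4,q6} on symbol p: members go to different blocks, giving {q1,q2,q3,q4} and {q6}.
Refine {q1,q2,q3,q4} on symbol q: members go to different blocks, giving {q1,q3} and {q2,q4}.
On input p, block {q2,q4} splits into {q2} and {q4}.
The partition is now stable with 6 blocks: {q5} | {q1,q3} | {q0} | {q6} | {q2} | {q4}.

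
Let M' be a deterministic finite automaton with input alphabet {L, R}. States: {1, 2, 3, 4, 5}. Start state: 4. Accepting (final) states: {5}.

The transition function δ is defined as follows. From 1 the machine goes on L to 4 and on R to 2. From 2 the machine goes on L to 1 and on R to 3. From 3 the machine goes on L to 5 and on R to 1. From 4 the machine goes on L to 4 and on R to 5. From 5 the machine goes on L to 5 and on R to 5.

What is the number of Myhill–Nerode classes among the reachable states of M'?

Reachable states from the start: {4,5}. Unreachable: {1,2,3} — drop them.
Initial partition by acceptance: {5} | {4}.
Stable partition: {5} | {4} — 2 equivalence classes.

2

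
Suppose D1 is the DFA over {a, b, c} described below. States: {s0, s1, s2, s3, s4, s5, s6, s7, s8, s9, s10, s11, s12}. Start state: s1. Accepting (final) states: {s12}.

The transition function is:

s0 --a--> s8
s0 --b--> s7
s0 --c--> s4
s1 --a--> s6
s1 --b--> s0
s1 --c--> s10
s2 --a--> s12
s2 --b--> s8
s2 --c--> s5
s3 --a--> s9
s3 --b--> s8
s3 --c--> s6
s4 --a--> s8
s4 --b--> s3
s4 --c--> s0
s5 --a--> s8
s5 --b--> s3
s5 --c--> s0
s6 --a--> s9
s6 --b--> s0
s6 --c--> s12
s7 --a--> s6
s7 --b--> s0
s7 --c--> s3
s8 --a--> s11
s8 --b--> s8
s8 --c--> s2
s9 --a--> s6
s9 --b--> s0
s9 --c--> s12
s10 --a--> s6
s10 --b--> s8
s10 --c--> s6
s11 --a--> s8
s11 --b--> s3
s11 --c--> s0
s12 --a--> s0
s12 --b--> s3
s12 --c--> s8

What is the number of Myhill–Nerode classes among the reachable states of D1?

8

Every state is reachable, so we keep all 13.
Start with accepting vs non-accepting: {s12} | {s0,s1,s2,s3,s4,s5,s6,s7,s8,s9,s10,s11}.
Split {s0,s1,s2,s3,s4,s5,s6,s7,s8,s9,s10,s11} by δ(·,a) → {s0,s1,s3,s4,s5,s6,s7,s8,s9,s10,s11} and {s2}.
On input c, block {s0,s1,s3,s4,s5,s6,s7,s8,s9,s10,s11} splits into {s0,s1,s3,s4,s5,s7,s10,s11} and {s6,s9} and {s8}.
On input a, block {s0,s1,s3,s4,s5,s7,s10,s11} splits into {s0,s4,s5,s11} and {s1,s3,s7,s10}.
On input b, block {s1,s3,s7,s10} splits into {s1,s7} and {s3,s10}.
On input b, block {s0,s4,s5,s11} splits into {s4,s5,s11} and {s0}.
No further refinement is possible. Final partition (8 blocks): {s12} | {s4,s5,s11} | {s2} | {s6,s9} | {s8} | {s1,s7} | {s3,s10} | {s0}.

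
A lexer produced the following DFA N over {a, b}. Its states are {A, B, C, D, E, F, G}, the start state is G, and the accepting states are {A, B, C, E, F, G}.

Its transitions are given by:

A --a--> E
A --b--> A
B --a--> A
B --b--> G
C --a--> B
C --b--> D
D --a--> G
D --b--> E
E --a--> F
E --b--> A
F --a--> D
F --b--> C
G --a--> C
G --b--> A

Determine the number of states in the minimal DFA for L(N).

All states are reachable from the start state.
Initial partition by acceptance: {A,B,C,E,F,G} | {D}.
Split {A,B,C,E,F,G} by δ(·,a) → {A,B,C,E,G} and {F}.
On input a, block {A,B,C,E,G} splits into {A,B,C,G} and {E}.
Refine {A,B,C,G} on symbol a: members go to different blocks, giving {B,C,G} and {A}.
On input a, block {B,C,G} splits into {C,G} and {B}.
Refine {C,G} on symbol a: members go to different blocks, giving {C} and {G}.
No further refinement is possible. Final partition (7 blocks): {C} | {D} | {F} | {E} | {A} | {B} | {G}.

7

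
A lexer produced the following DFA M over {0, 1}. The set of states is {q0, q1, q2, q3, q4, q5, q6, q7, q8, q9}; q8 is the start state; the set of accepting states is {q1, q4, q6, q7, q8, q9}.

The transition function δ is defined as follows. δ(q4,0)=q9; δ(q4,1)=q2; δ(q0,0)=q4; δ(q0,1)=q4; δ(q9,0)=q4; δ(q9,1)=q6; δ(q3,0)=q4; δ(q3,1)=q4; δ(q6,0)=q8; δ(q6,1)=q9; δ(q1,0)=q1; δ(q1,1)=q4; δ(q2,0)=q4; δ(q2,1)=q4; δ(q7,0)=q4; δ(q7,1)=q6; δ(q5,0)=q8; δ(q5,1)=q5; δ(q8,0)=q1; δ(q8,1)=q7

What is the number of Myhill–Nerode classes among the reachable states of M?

6

States {q0,q3,q5} cannot be reached from the start state, so discard them.
Initial partition by acceptance: {q1,q4,q6,q7,q8,q9} | {q2}.
On input 1, block {q1,q4,q6,q7,q8,q9} splits into {q1,q6,q7,q8,q9} and {q4}.
On input 0, block {q1,q6,q7,q8,q9} splits into {q1,q6,q8} and {q7,q9}.
Refine {q1,q6,q8} on symbol 1: members go to different blocks, giving {q6,q8} and {q1}.
On input 0, block {q6,q8} splits into {q6} and {q8}.
No further refinement is possible. Final partition (6 blocks): {q6} | {q2} | {q4} | {q7,q9} | {q1} | {q8}.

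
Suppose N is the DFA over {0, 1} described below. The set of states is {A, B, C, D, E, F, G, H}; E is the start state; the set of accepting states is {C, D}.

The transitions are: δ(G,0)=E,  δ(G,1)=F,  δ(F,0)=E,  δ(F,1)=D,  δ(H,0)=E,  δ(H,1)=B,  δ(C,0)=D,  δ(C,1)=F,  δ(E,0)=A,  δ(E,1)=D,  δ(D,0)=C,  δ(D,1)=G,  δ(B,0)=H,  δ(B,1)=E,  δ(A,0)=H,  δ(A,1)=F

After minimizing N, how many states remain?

8

Initial partition by acceptance: {C,D} | {A,B,E,F,G,H}.
Refine {A,B,E,F,G,H} on symbol 1: members go to different blocks, giving {A,B,G,H} and {E,F}.
On input 1, block {C,D} splits into {C} and {D}.
Split {A,B,G,H} by δ(·,0) → {A,B} and {G,H}.
Split {E,F} by δ(·,0) → {E} and {F}.
Refine {A,B} on symbol 1: members go to different blocks, giving {A} and {B}.
Split {G,H} by δ(·,1) → {G} and {H}.
The partition is now stable with 8 blocks: {C} | {A} | {E} | {D} | {G} | {F} | {B} | {H}.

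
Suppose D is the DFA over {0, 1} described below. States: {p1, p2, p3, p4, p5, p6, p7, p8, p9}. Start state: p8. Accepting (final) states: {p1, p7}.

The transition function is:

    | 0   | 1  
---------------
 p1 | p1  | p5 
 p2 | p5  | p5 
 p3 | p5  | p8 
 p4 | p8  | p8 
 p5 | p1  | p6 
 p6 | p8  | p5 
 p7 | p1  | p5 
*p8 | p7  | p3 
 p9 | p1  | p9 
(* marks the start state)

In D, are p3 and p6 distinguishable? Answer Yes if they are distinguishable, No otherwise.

First remove the unreachable states {p2,p4,p9}; 6 states remain.
Start with accepting vs non-accepting: {p1,p7} | {p3,p5,p6,p8}.
Split {p3,p5,p6,p8} by δ(·,0) → {p3,p6} and {p5,p8}.
The partition is now stable with 3 blocks: {p1,p7} | {p3,p6} | {p5,p8}.
p3 and p6 lie in the same block of the stable partition, so they are equivalent — no string distinguishes them.

No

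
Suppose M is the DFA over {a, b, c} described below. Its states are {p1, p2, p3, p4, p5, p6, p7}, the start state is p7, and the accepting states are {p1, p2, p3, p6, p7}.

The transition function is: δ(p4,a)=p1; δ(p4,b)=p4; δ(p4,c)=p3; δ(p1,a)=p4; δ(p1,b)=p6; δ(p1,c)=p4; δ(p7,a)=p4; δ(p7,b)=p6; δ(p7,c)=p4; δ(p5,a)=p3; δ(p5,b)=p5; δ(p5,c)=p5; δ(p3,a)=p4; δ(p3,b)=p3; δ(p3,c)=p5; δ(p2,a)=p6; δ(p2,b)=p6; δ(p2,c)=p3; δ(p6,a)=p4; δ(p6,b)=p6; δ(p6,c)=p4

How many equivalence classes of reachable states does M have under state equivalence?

Reachable states from the start: {p1,p3,p4,p5,p6,p7}. Unreachable: {p2} — drop them.
Start with accepting vs non-accepting: {p1,p3,p6,p7} | {p4,p5}.
Refine {p4,p5} on symbol c: members go to different blocks, giving {p4} and {p5}.
Split {p1,p3,p6,p7} by δ(·,c) → {p1,p6,p7} and {p3}.
Stable partition: {p1,p6,p7} | {p4} | {p5} | {p3} — 4 equivalence classes.

4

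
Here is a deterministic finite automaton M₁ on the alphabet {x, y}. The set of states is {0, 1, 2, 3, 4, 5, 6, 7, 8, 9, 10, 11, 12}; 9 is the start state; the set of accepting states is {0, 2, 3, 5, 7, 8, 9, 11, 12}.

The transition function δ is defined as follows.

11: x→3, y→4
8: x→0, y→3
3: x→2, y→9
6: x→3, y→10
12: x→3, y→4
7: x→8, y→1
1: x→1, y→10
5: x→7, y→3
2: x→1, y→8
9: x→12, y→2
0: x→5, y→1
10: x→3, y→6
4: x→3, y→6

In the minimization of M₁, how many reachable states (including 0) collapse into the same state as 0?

First remove the unreachable states {11}; 12 states remain.
Initial partition by acceptance: {0,2,3,5,7,8,9,12} | {1,4,6,10}.
On input x, block {0,2,3,5,7,8,9,12} splits into {0,3,5,7,8,9,12} and {2}.
On input x, block {0,3,5,7,8,9,12} splits into {0,5,7,8,9,12} and {3}.
Split {0,5,7,8,9,12} by δ(·,x) → {0,5,7,8,9} and {12}.
Refine {0,5,7,8,9} on symbol x: members go to different blocks, giving {0,5,7,8} and {9}.
On input y, block {0,5,7,8} splits into {0,7} and {5,8}.
Split {1,4,6,10} by δ(·,x) → {4,6,10} and {1}.
Stable partition: {0,7} | {4,6,10} | {2} | {3} | {12} | {9} | {5,8} | {1} — 8 equivalence classes.
State 0 belongs to the block {0,7}, which has 2 states.

2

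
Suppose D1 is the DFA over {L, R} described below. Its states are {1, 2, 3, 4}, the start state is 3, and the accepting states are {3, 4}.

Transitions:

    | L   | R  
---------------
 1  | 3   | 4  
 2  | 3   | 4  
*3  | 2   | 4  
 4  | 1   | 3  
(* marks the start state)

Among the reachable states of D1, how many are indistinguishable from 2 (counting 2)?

All states are reachable from the start state.
Initial partition by acceptance: {3,4} | {1,2}.
No further refinement is possible. Final partition (2 blocks): {3,4} | {1,2}.
State 2 belongs to the block {1,2}, which has 2 states.

2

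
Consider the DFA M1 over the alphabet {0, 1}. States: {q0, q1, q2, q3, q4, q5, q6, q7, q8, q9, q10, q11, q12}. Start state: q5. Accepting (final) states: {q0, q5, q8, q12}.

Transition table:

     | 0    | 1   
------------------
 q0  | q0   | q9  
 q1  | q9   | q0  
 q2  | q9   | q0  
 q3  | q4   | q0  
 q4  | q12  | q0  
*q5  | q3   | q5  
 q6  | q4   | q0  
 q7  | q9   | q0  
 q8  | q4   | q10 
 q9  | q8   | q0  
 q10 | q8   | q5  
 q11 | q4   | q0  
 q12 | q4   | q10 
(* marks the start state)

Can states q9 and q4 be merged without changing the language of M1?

First remove the unreachable states {q1,q2,q6,q7,q11}; 8 states remain.
Initial partition by acceptance: {q0,q5,q8,q12} | {q3,q4,q9,q10}.
Split {q0,q5,q8,q12} by δ(·,0) → {q5,q8,q12} and {q0}.
On input 1, block {q5,q8,q12} splits into {q8,q12} and {q5}.
On input 0, block {q3,q4,q9,q10} splits into {q4,q9,q10} and {q3}.
On input 1, block {q4,q9,q10} splits into {q4,q9} and {q10}.
The partition is now stable with 6 blocks: {q8,q12} | {q4,q9} | {q0} | {q5} | {q3} | {q10}.
q9 and q4 lie in the same block of the stable partition, so they are equivalent — no string distinguishes them.

Yes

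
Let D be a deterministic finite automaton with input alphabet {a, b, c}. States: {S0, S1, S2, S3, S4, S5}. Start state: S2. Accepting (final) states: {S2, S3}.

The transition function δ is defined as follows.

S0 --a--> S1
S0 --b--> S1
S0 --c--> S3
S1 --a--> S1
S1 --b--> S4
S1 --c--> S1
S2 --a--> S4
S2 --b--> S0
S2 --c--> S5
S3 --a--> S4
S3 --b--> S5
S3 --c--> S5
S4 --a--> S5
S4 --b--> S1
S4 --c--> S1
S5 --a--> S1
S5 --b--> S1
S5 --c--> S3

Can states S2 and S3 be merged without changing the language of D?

Yes

Initial partition by acceptance: {S2,S3} | {S0,S1,S4,S5}.
Refine {S0,S1,S4,S5} on symbol c: members go to different blocks, giving {S0,S5} and {S1,S4}.
Split {S1,S4} by δ(·,a) → {S1} and {S4}.
No further refinement is possible. Final partition (4 blocks): {S2,S3} | {S0,S5} | {S1} | {S4}.
S2 and S3 lie in the same block of the stable partition, so they are equivalent — no string distinguishes them.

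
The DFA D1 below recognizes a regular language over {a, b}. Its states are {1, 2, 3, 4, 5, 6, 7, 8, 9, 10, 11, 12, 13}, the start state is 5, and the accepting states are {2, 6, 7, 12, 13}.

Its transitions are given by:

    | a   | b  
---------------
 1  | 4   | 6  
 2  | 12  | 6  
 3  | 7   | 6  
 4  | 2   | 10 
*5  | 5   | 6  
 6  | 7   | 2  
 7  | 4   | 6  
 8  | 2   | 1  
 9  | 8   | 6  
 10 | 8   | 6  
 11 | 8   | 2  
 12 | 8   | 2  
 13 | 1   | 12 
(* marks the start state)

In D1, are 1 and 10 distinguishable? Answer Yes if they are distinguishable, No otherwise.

No

First remove the unreachable states {3,9,11,13}; 9 states remain.
P0 = {2,6,7,12} | {1,4,5,8,10}.
Refine {2,6,7,12} on symbol a: members go to different blocks, giving {2,6} and {7,12}.
Refine {1,4,5,8,10} on symbol a: members go to different blocks, giving {1,5,10} and {4,8}.
Split {1,5,10} by δ(·,a) → {1,10} and {5}.
The partition is now stable with 5 blocks: {2,6} | {1,10} | {7,12} | {4,8} | {5}.
1 and 10 lie in the same block of the stable partition, so they are equivalent — no string distinguishes them.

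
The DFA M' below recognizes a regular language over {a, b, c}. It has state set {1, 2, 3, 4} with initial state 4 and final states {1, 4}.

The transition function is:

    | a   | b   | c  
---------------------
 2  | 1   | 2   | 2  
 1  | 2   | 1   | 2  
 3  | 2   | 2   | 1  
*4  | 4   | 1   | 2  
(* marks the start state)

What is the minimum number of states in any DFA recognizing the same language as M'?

3

First remove the unreachable states {3}; 3 states remain.
Initial partition by acceptance: {1,4} | {2}.
On input a, block {1,4} splits into {1} and {4}.
No further refinement is possible. Final partition (3 blocks): {1} | {2} | {4}.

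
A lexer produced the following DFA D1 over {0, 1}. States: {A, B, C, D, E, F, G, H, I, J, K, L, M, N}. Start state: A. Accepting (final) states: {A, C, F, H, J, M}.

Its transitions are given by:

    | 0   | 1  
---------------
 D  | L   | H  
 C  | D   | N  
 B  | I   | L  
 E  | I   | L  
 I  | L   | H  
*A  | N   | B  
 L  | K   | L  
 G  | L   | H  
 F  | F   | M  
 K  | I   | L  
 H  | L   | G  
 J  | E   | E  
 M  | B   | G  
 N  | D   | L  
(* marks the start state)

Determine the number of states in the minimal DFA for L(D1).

States {C,E,F,J,M} cannot be reached from the start state, so discard them.
Initial partition by acceptance: {A,H} | {B,D,G,I,K,L,N}.
On input 1, block {B,D,G,I,K,L,N} splits into {B,K,L,N} and {D,G,I}.
Refine {A,H} on symbol 1: members go to different blocks, giving {A} and {H}.
On input 0, block {B,K,L,N} splits into {B,K,N} and {L}.
Stable partition: {A} | {B,K,N} | {D,G,I} | {H} | {L} — 5 equivalence classes.

5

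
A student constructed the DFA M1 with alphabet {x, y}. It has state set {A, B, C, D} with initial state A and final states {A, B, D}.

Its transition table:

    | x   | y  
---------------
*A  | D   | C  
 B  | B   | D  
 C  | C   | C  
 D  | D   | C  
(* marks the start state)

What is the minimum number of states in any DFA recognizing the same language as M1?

2

First remove the unreachable states {B}; 3 states remain.
Start with accepting vs non-accepting: {A,D} | {C}.
The partition is now stable with 2 blocks: {A,D} | {C}.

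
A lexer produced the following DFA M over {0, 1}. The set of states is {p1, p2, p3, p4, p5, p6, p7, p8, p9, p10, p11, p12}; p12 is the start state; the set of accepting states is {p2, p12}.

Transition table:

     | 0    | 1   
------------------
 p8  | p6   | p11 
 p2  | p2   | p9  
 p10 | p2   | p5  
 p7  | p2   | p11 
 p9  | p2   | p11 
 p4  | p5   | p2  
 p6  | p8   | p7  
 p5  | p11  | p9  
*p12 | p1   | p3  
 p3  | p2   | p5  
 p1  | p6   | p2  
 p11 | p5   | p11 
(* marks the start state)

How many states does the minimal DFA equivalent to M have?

States {p4,p10} cannot be reached from the start state, so discard them.
Initial partition by acceptance: {p2,p12} | {p1,p3,p5,p6,p7,p8,p9,p11}.
On input 0, block {p2,p12} splits into {p2} and {p12}.
On input 0, block {p1,p3,p5,p6,p7,p8,p9,p11} splits into {p1,p5,p6,p8,p11} and {p3,p7,p9}.
Refine {p1,p5,p6,p8,p11} on symbol 1: members go to different blocks, giving {p5,p6} and {p8,p11} and {p1}.
On input 1, block {p3,p7,p9} splits into {p7,p9} and {p3}.
The partition is now stable with 7 blocks: {p2} | {p5,p6} | {p12} | {p7,p9} | {p8,p11} | {p1} | {p3}.

7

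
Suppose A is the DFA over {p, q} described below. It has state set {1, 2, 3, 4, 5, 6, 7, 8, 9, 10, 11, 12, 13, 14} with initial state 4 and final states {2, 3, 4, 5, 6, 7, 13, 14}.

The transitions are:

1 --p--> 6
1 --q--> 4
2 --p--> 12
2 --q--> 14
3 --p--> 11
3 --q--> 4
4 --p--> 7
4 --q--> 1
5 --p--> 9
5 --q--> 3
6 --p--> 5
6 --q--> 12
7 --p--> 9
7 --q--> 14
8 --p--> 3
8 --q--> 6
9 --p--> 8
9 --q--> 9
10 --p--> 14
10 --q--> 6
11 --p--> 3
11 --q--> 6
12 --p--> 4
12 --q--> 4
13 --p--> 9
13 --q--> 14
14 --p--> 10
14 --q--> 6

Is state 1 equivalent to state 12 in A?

First remove the unreachable states {2,13}; 12 states remain.
Start with accepting vs non-accepting: {3,4,5,6,7,14} | {1,8,9,10,11,12}.
Split {3,4,5,6,7,14} by δ(·,p) → {3,5,7,14} and {4,6}.
Split {3,5,7,14} by δ(·,q) → {3,14} and {5,7}.
Split {1,8,9,10,11,12} by δ(·,p) → {8,10,11} and {1,12} and {9}.
The partition is now stable with 6 blocks: {3,14} | {8,10,11} | {4,6} | {5,7} | {1,12} | {9}.
1 and 12 lie in the same block of the stable partition, so they are equivalent — no string distinguishes them.

Yes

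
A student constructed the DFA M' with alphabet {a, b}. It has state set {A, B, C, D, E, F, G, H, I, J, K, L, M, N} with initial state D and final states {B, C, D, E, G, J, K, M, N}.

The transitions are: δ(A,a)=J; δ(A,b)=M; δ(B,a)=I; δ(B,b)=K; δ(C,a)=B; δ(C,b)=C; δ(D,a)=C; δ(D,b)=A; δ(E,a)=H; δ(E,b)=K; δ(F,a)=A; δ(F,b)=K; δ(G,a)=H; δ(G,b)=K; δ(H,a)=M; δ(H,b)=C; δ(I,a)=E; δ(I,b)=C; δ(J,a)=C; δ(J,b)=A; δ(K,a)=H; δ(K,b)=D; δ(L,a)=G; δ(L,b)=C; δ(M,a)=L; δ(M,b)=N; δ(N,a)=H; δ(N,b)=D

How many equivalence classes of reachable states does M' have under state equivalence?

6

First remove the unreachable states {F}; 13 states remain.
P0 = {B,C,D,E,G,J,K,M,N} | {A,H,I,L}.
On input a, block {B,C,D,E,G,J,K,M,N} splits into {B,E,G,K,M,N} and {C,D,J}.
Split {B,E,G,K,M,N} by δ(·,b) → {B,E,G,M} and {K,N}.
Split {A,H,I,L} by δ(·,a) → {H,I,L} and {A}.
On input a, block {C,D,J} splits into {D,J} and {C}.
Stable partition: {B,E,G,M} | {H,I,L} | {D,J} | {K,N} | {A} | {C} — 6 equivalence classes.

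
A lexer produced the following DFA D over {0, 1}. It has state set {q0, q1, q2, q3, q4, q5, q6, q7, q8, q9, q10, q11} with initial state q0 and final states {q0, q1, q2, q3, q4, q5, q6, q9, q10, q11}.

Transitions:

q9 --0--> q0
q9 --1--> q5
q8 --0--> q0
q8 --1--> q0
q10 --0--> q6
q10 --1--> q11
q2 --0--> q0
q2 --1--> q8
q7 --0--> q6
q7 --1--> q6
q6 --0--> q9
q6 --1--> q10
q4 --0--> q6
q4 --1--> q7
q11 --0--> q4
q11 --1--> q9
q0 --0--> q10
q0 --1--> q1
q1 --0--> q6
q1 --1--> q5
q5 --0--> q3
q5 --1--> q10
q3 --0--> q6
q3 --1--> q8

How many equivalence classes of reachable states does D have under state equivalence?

5

First remove the unreachable states {q2}; 11 states remain.
Start with accepting vs non-accepting: {q0,q1,q3,q4,q5,q6,q9,q10,q11} | {q7,q8}.
Refine {q0,q1,q3,q4,q5,q6,q9,q10,q11} on symbol 1: members go to different blocks, giving {q0,q1,q5,q6,q9,q10,q11} and {q3,q4}.
Split {q0,q1,q5,q6,q9,q10,q11} by δ(·,0) → {q0,q1,q6,q9,q10} and {q5,q11}.
Split {q0,q1,q6,q9,q10} by δ(·,1) → {q1,q9,q10} and {q0,q6}.
Stable partition: {q1,q9,q10} | {q7,q8} | {q3,q4} | {q5,q11} | {q0,q6} — 5 equivalence classes.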